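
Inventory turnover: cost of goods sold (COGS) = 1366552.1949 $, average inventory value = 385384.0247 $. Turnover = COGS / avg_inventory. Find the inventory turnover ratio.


Turnover = 1366552.1949 / 385384.0247 = 3.5459

3.5459


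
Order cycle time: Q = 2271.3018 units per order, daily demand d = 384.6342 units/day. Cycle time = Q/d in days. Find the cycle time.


Cycle = 2271.3018 / 384.6342 = 5.9051

5.9051 days


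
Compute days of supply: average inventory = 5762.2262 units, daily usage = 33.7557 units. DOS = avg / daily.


DOS = 5762.2262 / 33.7557 = 170.7038

170.7038 days


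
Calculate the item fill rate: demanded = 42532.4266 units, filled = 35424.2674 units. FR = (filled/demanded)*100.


FR = 35424.2674 / 42532.4266 * 100 = 83.2877

83.2877%


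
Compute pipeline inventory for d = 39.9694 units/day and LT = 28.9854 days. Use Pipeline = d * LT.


Pipeline = 39.9694 * 28.9854 = 1158.5290

1158.5290 units


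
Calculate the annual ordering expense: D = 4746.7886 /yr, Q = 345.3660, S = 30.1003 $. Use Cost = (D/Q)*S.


Number of orders = D/Q = 13.7442
Cost = 13.7442 * 30.1003 = 413.7053

413.7053 $/yr


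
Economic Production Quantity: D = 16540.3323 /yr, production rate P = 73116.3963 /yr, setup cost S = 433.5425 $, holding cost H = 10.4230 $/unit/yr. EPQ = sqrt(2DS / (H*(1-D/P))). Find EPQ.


1 - D/P = 1 - 0.2262 = 0.7738
H*(1-D/P) = 8.0651
2DS = 14341874.0323
EPQ = sqrt(1778259.8122) = 1333.5141

1333.5141 units


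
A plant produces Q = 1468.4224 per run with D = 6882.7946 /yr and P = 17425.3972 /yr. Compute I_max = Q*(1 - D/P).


D/P = 0.3950
1 - D/P = 0.6050
I_max = 1468.4224 * 0.6050 = 888.4155

888.4155 units


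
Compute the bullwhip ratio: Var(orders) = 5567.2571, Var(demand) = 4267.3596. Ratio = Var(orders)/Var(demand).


BW = 5567.2571 / 4267.3596 = 1.3046

1.3046


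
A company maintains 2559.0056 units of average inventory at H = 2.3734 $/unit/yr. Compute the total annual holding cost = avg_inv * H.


Cost = 2559.0056 * 2.3734 = 6073.5439

6073.5439 $/yr


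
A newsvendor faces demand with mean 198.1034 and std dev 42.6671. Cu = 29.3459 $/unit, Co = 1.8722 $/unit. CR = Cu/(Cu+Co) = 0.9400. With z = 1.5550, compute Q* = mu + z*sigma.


CR = Cu/(Cu+Co) = 29.3459/(29.3459+1.8722) = 0.9400
z = 1.5550
Q* = 198.1034 + 1.5550 * 42.6671 = 264.4507

264.4507 units


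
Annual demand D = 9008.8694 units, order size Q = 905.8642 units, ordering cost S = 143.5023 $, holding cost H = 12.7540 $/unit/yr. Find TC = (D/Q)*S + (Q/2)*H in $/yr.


Ordering cost = D*S/Q = 1427.1383
Holding cost = Q*H/2 = 5776.6960
TC = 1427.1383 + 5776.6960 = 7203.8343

7203.8343 $/yr


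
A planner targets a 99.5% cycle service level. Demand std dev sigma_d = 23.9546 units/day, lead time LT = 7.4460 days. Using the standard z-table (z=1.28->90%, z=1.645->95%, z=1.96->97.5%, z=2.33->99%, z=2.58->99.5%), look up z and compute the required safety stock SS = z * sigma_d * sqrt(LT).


From the table, SL = 99.5% corresponds to z = 2.58
sqrt(LT) = sqrt(7.4460) = 2.7287
SS = 2.58 * 23.9546 * 2.7287 = 168.6437

168.6437 units


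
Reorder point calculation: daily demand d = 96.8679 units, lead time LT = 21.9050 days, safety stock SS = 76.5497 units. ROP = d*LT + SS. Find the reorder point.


d*LT = 96.8679 * 21.9050 = 2121.8913
ROP = 2121.8913 + 76.5497 = 2198.4410

2198.4410 units


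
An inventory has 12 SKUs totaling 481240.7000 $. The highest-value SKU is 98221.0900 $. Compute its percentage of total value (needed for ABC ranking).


Top item = 98221.0900
Total = 481240.7000
Percentage = 98221.0900 / 481240.7000 * 100 = 20.4100

20.4100%


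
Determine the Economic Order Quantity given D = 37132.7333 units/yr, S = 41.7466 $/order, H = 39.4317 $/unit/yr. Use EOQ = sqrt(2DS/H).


2*D*S = 2 * 37132.7333 * 41.7466 = 3100330.7280
2*D*S/H = 78625.3377
EOQ = sqrt(78625.3377) = 280.4021

280.4021 units


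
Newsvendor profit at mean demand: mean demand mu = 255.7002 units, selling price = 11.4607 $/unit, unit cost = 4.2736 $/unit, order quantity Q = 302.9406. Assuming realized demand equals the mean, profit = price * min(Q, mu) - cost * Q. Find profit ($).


Sales at mu = min(302.9406, 255.7002) = 255.7002
Revenue = 11.4607 * 255.7002 = 2930.5033
Total cost = 4.2736 * 302.9406 = 1294.6469
Profit = 2930.5033 - 1294.6469 = 1635.8563

1635.8563 $


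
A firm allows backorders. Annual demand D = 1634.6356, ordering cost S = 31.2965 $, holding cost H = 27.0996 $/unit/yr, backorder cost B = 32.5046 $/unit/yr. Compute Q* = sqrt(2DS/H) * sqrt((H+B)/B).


sqrt(2DS/H) = 61.4458
sqrt((H+B)/B) = 1.3541
Q* = 61.4458 * 1.3541 = 83.2066

83.2066 units


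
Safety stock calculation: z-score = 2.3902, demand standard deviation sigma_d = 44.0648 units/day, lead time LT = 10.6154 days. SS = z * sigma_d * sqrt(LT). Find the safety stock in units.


sqrt(LT) = sqrt(10.6154) = 3.2581
SS = 2.3902 * 44.0648 * 3.2581 = 343.1581

343.1581 units


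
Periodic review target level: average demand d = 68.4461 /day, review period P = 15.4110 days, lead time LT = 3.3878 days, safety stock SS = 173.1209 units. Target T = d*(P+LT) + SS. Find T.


P + LT = 18.7988
d*(P+LT) = 68.4461 * 18.7988 = 1286.7045
T = 1286.7045 + 173.1209 = 1459.8254

1459.8254 units


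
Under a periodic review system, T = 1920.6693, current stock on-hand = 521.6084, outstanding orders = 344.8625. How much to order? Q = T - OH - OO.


Inventory position = OH + OO = 521.6084 + 344.8625 = 866.4709
Q = 1920.6693 - 866.4709 = 1054.1984

1054.1984 units


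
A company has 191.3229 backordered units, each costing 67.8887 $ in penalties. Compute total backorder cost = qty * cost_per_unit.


Total = 191.3229 * 67.8887 = 12988.6630

12988.6630 $


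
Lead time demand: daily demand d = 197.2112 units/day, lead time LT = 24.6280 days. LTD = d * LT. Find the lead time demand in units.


LTD = 197.2112 * 24.6280 = 4856.9174

4856.9174 units


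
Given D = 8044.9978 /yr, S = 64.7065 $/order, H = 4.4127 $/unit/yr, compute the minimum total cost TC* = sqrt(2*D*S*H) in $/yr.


2*D*S*H = 4594182.4380
TC* = sqrt(4594182.4380) = 2143.4044

2143.4044 $/yr


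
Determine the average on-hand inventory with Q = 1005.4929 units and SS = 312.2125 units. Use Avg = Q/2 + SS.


Q/2 = 502.7464
Avg = 502.7464 + 312.2125 = 814.9589

814.9589 units


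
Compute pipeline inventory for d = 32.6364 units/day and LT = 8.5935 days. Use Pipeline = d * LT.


Pipeline = 32.6364 * 8.5935 = 280.4609

280.4609 units


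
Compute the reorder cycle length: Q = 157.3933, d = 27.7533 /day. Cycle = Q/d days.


Cycle = 157.3933 / 27.7533 = 5.6712

5.6712 days


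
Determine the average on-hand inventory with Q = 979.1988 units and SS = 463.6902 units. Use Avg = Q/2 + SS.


Q/2 = 489.5994
Avg = 489.5994 + 463.6902 = 953.2896

953.2896 units


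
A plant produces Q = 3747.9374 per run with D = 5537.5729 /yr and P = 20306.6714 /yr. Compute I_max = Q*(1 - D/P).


D/P = 0.2727
1 - D/P = 0.7273
I_max = 3747.9374 * 0.7273 = 2725.8853

2725.8853 units


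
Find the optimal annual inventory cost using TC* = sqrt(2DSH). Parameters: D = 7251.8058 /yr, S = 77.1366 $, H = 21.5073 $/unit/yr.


2*D*S*H = 24061491.6035
TC* = sqrt(24061491.6035) = 4905.2514

4905.2514 $/yr


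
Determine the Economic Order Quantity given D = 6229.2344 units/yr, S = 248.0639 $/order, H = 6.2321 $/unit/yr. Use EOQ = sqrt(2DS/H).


2*D*S = 2 * 6229.2344 * 248.0639 = 3090496.3586
2*D*S/H = 495899.6740
EOQ = sqrt(495899.6740) = 704.2014

704.2014 units


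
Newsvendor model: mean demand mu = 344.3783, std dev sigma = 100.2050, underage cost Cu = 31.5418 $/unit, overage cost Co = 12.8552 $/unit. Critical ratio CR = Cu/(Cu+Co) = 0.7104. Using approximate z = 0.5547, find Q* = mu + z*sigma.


CR = Cu/(Cu+Co) = 31.5418/(31.5418+12.8552) = 0.7104
z = 0.5547
Q* = 344.3783 + 0.5547 * 100.2050 = 399.9620

399.9620 units


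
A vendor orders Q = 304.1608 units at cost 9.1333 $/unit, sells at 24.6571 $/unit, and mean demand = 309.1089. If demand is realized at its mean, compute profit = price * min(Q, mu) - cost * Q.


Sales at mu = min(304.1608, 309.1089) = 304.1608
Revenue = 24.6571 * 304.1608 = 7499.7233
Total cost = 9.1333 * 304.1608 = 2777.9918
Profit = 7499.7233 - 2777.9918 = 4721.7314

4721.7314 $


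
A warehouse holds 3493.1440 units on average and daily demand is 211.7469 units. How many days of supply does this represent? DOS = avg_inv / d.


DOS = 3493.1440 / 211.7469 = 16.4968

16.4968 days


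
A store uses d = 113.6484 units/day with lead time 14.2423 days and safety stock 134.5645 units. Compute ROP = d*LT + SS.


d*LT = 113.6484 * 14.2423 = 1618.6146
ROP = 1618.6146 + 134.5645 = 1753.1791

1753.1791 units


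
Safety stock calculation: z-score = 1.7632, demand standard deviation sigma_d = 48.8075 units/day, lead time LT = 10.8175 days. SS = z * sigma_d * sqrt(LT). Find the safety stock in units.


sqrt(LT) = sqrt(10.8175) = 3.2890
SS = 1.7632 * 48.8075 * 3.2890 = 283.0425

283.0425 units


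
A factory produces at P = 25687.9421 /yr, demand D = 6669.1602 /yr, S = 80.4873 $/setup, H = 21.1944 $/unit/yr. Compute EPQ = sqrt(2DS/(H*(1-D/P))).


1 - D/P = 1 - 0.2596 = 0.7404
H*(1-D/P) = 15.6919
2DS = 1073565.3955
EPQ = sqrt(68415.4194) = 261.5634

261.5634 units


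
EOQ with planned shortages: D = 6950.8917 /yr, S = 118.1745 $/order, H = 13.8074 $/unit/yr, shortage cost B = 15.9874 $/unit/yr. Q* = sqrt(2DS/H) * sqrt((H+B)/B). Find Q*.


sqrt(2DS/H) = 344.9381
sqrt((H+B)/B) = 1.3652
Q* = 344.9381 * 1.3652 = 470.8933

470.8933 units


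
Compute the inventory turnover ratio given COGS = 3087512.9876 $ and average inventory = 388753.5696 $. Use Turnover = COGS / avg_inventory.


Turnover = 3087512.9876 / 388753.5696 = 7.9421

7.9421


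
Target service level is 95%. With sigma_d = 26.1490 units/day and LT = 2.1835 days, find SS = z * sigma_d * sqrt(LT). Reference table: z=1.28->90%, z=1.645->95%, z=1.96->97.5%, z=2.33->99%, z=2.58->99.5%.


From the table, SL = 95% corresponds to z = 1.645
sqrt(LT) = sqrt(2.1835) = 1.4777
SS = 1.645 * 26.1490 * 1.4777 = 63.5620

63.5620 units


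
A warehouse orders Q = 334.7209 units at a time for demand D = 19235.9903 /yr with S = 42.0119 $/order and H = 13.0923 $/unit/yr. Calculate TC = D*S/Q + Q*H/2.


Ordering cost = D*S/Q = 2414.3712
Holding cost = Q*H/2 = 2191.1332
TC = 2414.3712 + 2191.1332 = 4605.5044

4605.5044 $/yr


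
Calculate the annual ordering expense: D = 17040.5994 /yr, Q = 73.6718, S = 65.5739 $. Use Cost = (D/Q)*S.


Number of orders = D/Q = 231.3042
Cost = 231.3042 * 65.5739 = 15167.5208

15167.5208 $/yr


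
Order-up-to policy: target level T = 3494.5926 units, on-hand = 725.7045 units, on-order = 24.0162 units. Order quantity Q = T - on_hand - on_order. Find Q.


Inventory position = OH + OO = 725.7045 + 24.0162 = 749.7207
Q = 3494.5926 - 749.7207 = 2744.8719

2744.8719 units


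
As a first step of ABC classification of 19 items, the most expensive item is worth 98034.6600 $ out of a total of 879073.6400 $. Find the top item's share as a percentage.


Top item = 98034.6600
Total = 879073.6400
Percentage = 98034.6600 / 879073.6400 * 100 = 11.1520

11.1520%


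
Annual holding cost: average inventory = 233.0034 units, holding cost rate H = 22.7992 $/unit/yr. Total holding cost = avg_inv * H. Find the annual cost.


Cost = 233.0034 * 22.7992 = 5312.2911

5312.2911 $/yr


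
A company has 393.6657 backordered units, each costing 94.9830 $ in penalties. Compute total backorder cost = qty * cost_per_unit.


Total = 393.6657 * 94.9830 = 37391.5492

37391.5492 $


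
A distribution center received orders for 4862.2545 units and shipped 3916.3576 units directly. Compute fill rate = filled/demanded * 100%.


FR = 3916.3576 / 4862.2545 * 100 = 80.5461

80.5461%


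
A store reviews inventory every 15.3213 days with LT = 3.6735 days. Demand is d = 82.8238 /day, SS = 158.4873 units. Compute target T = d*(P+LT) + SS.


P + LT = 18.9948
d*(P+LT) = 82.8238 * 18.9948 = 1573.2215
T = 1573.2215 + 158.4873 = 1731.7088

1731.7088 units


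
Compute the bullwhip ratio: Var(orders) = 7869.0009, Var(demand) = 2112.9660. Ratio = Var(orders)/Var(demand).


BW = 7869.0009 / 2112.9660 = 3.7241

3.7241


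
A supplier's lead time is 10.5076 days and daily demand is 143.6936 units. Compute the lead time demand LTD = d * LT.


LTD = 143.6936 * 10.5076 = 1509.8749

1509.8749 units


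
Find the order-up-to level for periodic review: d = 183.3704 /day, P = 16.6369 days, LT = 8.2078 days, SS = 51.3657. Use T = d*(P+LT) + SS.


P + LT = 24.8447
d*(P+LT) = 183.3704 * 24.8447 = 4555.7826
T = 4555.7826 + 51.3657 = 4607.1483

4607.1483 units


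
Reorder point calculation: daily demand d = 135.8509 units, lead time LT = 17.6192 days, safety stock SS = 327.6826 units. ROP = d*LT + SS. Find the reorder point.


d*LT = 135.8509 * 17.6192 = 2393.5842
ROP = 2393.5842 + 327.6826 = 2721.2668

2721.2668 units


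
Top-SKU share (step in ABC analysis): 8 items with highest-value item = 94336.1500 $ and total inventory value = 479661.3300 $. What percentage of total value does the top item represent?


Top item = 94336.1500
Total = 479661.3300
Percentage = 94336.1500 / 479661.3300 * 100 = 19.6672

19.6672%


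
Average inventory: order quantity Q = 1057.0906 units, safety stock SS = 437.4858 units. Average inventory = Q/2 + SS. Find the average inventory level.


Q/2 = 528.5453
Avg = 528.5453 + 437.4858 = 966.0311

966.0311 units


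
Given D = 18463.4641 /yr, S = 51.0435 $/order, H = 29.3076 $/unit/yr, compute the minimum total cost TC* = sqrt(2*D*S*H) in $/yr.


2*D*S*H = 55241299.1110
TC* = sqrt(55241299.1110) = 7432.4491

7432.4491 $/yr


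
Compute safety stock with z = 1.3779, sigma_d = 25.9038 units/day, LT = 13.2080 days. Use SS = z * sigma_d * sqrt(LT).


sqrt(LT) = sqrt(13.2080) = 3.6343
SS = 1.3779 * 25.9038 * 3.6343 = 129.7178

129.7178 units


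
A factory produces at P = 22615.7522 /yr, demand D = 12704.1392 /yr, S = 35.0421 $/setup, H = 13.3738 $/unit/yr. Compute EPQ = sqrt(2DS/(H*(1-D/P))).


1 - D/P = 1 - 0.5617 = 0.4383
H*(1-D/P) = 5.8612
2DS = 890359.4325
EPQ = sqrt(151906.8087) = 389.7522

389.7522 units


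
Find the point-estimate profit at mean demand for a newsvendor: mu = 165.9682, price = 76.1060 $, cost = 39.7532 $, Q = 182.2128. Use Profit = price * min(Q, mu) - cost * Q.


Sales at mu = min(182.2128, 165.9682) = 165.9682
Revenue = 76.1060 * 165.9682 = 12631.1758
Total cost = 39.7532 * 182.2128 = 7243.5419
Profit = 12631.1758 - 7243.5419 = 5387.6339

5387.6339 $


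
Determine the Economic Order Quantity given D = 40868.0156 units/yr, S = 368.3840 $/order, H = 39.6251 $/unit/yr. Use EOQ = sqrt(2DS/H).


2*D*S = 2 * 40868.0156 * 368.3840 = 30110246.1176
2*D*S/H = 759878.1105
EOQ = sqrt(759878.1105) = 871.7099

871.7099 units


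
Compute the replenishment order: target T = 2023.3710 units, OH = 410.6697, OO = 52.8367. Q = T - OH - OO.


Inventory position = OH + OO = 410.6697 + 52.8367 = 463.5064
Q = 2023.3710 - 463.5064 = 1559.8646

1559.8646 units


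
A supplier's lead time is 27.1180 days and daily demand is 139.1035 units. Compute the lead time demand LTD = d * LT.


LTD = 139.1035 * 27.1180 = 3772.2087

3772.2087 units


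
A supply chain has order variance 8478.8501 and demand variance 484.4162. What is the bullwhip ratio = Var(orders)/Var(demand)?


BW = 8478.8501 / 484.4162 = 17.5032

17.5032


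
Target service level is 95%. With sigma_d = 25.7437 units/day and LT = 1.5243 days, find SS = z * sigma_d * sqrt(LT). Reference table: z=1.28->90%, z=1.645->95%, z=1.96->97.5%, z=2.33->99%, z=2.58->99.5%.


From the table, SL = 95% corresponds to z = 1.645
sqrt(LT) = sqrt(1.5243) = 1.2346
SS = 1.645 * 25.7437 * 1.2346 = 52.2844

52.2844 units


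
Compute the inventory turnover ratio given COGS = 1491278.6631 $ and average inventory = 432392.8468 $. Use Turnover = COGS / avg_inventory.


Turnover = 1491278.6631 / 432392.8468 = 3.4489

3.4489


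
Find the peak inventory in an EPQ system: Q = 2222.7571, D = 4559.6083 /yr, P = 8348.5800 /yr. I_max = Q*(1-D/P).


D/P = 0.5462
1 - D/P = 0.4538
I_max = 2222.7571 * 0.4538 = 1008.7900

1008.7900 units


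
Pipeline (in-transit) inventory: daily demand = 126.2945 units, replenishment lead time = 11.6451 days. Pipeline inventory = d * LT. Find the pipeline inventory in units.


Pipeline = 126.2945 * 11.6451 = 1470.7121

1470.7121 units


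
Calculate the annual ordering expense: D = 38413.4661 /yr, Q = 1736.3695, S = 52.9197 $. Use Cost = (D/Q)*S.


Number of orders = D/Q = 22.1229
Cost = 22.1229 * 52.9197 = 1170.7353

1170.7353 $/yr


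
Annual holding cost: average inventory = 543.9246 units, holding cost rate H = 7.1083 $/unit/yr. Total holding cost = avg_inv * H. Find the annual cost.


Cost = 543.9246 * 7.1083 = 3866.3792

3866.3792 $/yr


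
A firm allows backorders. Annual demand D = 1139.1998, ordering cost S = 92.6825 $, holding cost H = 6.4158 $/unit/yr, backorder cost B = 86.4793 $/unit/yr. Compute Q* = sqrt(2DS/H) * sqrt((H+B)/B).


sqrt(2DS/H) = 181.4214
sqrt((H+B)/B) = 1.0364
Q* = 181.4214 * 1.0364 = 188.0307

188.0307 units


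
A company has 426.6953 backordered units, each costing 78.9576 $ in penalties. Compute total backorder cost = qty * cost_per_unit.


Total = 426.6953 * 78.9576 = 33690.8368

33690.8368 $


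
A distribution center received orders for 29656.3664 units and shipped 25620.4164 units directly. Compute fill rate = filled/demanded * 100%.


FR = 25620.4164 / 29656.3664 * 100 = 86.3909

86.3909%


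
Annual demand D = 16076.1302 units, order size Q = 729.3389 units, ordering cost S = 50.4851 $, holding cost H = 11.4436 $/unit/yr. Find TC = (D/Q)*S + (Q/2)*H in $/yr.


Ordering cost = D*S/Q = 1112.7955
Holding cost = Q*H/2 = 4173.1313
TC = 1112.7955 + 4173.1313 = 5285.9268

5285.9268 $/yr


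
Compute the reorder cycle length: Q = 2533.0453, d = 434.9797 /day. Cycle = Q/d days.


Cycle = 2533.0453 / 434.9797 = 5.8234

5.8234 days


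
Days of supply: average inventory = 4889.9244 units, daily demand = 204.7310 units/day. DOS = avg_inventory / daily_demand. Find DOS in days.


DOS = 4889.9244 / 204.7310 = 23.8846

23.8846 days


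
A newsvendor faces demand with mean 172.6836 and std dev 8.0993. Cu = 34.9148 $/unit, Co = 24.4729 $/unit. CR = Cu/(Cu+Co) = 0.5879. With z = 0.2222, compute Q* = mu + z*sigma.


CR = Cu/(Cu+Co) = 34.9148/(34.9148+24.4729) = 0.5879
z = 0.2222
Q* = 172.6836 + 0.2222 * 8.0993 = 174.4833

174.4833 units


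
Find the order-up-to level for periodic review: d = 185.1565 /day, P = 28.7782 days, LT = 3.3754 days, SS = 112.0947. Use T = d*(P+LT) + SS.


P + LT = 32.1536
d*(P+LT) = 185.1565 * 32.1536 = 5953.4480
T = 5953.4480 + 112.0947 = 6065.5427

6065.5427 units


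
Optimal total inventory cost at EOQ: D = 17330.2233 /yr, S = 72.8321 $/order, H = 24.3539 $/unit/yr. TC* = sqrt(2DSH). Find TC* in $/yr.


2*D*S*H = 61478817.4302
TC* = sqrt(61478817.4302) = 7840.8429

7840.8429 $/yr


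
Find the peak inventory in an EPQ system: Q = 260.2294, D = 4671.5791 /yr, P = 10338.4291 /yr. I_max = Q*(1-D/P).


D/P = 0.4519
1 - D/P = 0.5481
I_max = 260.2294 * 0.5481 = 142.6407

142.6407 units


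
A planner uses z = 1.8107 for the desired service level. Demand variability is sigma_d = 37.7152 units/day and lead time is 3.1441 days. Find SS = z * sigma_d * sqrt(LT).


sqrt(LT) = sqrt(3.1441) = 1.7732
SS = 1.8107 * 37.7152 * 1.7732 = 121.0908

121.0908 units


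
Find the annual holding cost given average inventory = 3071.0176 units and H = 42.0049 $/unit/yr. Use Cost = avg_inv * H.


Cost = 3071.0176 * 42.0049 = 128997.7872

128997.7872 $/yr


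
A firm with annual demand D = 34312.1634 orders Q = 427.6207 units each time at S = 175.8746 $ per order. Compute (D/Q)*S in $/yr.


Number of orders = D/Q = 80.2397
Cost = 80.2397 * 175.8746 = 14112.1279

14112.1279 $/yr


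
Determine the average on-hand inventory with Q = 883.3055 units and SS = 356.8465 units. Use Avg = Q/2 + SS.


Q/2 = 441.6528
Avg = 441.6528 + 356.8465 = 798.4993

798.4993 units


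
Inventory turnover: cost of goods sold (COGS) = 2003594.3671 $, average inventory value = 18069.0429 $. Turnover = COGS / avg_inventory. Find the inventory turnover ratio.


Turnover = 2003594.3671 / 18069.0429 = 110.8855

110.8855


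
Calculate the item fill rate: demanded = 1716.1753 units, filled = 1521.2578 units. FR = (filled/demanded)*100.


FR = 1521.2578 / 1716.1753 * 100 = 88.6423

88.6423%


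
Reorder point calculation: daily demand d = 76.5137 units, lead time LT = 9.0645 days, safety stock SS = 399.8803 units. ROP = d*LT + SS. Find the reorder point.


d*LT = 76.5137 * 9.0645 = 693.5584
ROP = 693.5584 + 399.8803 = 1093.4387

1093.4387 units


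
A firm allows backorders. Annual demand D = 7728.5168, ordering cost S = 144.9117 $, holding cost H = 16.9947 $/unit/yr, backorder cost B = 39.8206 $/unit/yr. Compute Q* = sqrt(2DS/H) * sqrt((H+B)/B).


sqrt(2DS/H) = 363.0430
sqrt((H+B)/B) = 1.1945
Q* = 363.0430 * 1.1945 = 433.6475

433.6475 units


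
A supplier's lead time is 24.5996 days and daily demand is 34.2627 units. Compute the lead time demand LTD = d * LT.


LTD = 34.2627 * 24.5996 = 842.8487

842.8487 units


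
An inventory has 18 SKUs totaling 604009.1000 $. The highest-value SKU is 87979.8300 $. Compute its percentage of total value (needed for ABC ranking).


Top item = 87979.8300
Total = 604009.1000
Percentage = 87979.8300 / 604009.1000 * 100 = 14.5660

14.5660%


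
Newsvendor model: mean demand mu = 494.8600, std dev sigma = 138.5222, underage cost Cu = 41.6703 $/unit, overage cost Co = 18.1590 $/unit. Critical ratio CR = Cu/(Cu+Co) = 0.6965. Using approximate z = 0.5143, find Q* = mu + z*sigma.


CR = Cu/(Cu+Co) = 41.6703/(41.6703+18.1590) = 0.6965
z = 0.5143
Q* = 494.8600 + 0.5143 * 138.5222 = 566.1020

566.1020 units


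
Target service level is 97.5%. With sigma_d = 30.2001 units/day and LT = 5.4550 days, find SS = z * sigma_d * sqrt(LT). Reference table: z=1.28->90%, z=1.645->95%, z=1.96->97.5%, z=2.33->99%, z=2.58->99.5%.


From the table, SL = 97.5% corresponds to z = 1.96
sqrt(LT) = sqrt(5.4550) = 2.3356
SS = 1.96 * 30.2001 * 2.3356 = 138.2489

138.2489 units


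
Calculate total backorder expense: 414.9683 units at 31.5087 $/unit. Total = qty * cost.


Total = 414.9683 * 31.5087 = 13075.1117

13075.1117 $


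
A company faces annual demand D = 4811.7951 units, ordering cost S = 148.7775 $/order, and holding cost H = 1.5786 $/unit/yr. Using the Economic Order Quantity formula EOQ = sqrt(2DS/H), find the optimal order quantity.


2*D*S = 2 * 4811.7951 * 148.7775 = 1431773.6910
2*D*S/H = 906989.5420
EOQ = sqrt(906989.5420) = 952.3600

952.3600 units


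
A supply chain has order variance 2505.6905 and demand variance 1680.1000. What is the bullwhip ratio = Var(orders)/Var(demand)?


BW = 2505.6905 / 1680.1000 = 1.4914

1.4914


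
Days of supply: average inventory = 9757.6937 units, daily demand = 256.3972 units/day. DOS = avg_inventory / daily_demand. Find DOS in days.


DOS = 9757.6937 / 256.3972 = 38.0569

38.0569 days


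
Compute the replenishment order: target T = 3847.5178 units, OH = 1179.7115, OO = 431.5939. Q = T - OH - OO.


Inventory position = OH + OO = 1179.7115 + 431.5939 = 1611.3054
Q = 3847.5178 - 1611.3054 = 2236.2124

2236.2124 units


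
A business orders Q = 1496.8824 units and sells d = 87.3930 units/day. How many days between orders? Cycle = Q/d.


Cycle = 1496.8824 / 87.3930 = 17.1282

17.1282 days


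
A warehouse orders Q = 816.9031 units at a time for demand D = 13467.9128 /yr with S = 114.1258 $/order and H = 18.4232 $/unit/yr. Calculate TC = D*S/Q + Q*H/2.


Ordering cost = D*S/Q = 1881.5406
Holding cost = Q*H/2 = 7524.9846
TC = 1881.5406 + 7524.9846 = 9406.5252

9406.5252 $/yr


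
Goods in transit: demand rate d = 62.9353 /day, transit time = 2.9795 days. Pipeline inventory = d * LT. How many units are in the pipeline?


Pipeline = 62.9353 * 2.9795 = 187.5157

187.5157 units


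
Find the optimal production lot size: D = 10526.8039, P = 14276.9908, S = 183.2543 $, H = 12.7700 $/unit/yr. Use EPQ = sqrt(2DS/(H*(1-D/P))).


1 - D/P = 1 - 0.7373 = 0.2627
H*(1-D/P) = 3.3543
2DS = 3858164.1599
EPQ = sqrt(1150200.5537) = 1072.4740

1072.4740 units


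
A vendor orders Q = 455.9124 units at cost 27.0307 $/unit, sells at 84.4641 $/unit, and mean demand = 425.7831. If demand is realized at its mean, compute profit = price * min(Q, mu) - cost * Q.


Sales at mu = min(455.9124, 425.7831) = 425.7831
Revenue = 84.4641 * 425.7831 = 35963.3863
Total cost = 27.0307 * 455.9124 = 12323.6313
Profit = 35963.3863 - 12323.6313 = 23639.7550

23639.7550 $


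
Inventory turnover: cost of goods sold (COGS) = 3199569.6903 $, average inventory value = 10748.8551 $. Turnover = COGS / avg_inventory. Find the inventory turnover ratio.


Turnover = 3199569.6903 / 10748.8551 = 297.6661

297.6661


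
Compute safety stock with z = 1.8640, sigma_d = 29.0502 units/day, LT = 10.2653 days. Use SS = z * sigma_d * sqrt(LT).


sqrt(LT) = sqrt(10.2653) = 3.2040
SS = 1.8640 * 29.0502 * 3.2040 = 173.4926

173.4926 units


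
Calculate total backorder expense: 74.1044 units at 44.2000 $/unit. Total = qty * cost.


Total = 74.1044 * 44.2000 = 3275.4145

3275.4145 $


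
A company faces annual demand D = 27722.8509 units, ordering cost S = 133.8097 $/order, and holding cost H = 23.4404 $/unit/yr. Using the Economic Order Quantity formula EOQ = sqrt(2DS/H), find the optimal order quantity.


2*D*S = 2 * 27722.8509 * 133.8097 = 7419172.7241
2*D*S/H = 316512.2065
EOQ = sqrt(316512.2065) = 562.5942

562.5942 units


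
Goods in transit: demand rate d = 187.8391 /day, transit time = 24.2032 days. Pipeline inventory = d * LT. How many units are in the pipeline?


Pipeline = 187.8391 * 24.2032 = 4546.3073

4546.3073 units


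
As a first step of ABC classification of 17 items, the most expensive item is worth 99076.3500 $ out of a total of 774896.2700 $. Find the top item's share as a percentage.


Top item = 99076.3500
Total = 774896.2700
Percentage = 99076.3500 / 774896.2700 * 100 = 12.7858

12.7858%


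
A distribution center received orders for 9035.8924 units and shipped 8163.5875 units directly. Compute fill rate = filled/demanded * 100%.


FR = 8163.5875 / 9035.8924 * 100 = 90.3462

90.3462%


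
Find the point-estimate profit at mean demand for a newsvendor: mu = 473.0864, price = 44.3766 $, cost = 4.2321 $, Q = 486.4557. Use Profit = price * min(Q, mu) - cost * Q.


Sales at mu = min(486.4557, 473.0864) = 473.0864
Revenue = 44.3766 * 473.0864 = 20993.9659
Total cost = 4.2321 * 486.4557 = 2058.7292
Profit = 20993.9659 - 2058.7292 = 18935.2368

18935.2368 $


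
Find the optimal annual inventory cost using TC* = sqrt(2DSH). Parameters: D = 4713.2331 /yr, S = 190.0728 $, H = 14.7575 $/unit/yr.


2*D*S*H = 26441231.5261
TC* = sqrt(26441231.5261) = 5142.1038

5142.1038 $/yr


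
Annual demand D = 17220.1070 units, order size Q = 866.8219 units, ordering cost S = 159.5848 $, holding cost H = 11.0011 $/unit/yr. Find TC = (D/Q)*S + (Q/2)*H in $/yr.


Ordering cost = D*S/Q = 3170.2791
Holding cost = Q*H/2 = 4767.9972
TC = 3170.2791 + 4767.9972 = 7938.2763

7938.2763 $/yr


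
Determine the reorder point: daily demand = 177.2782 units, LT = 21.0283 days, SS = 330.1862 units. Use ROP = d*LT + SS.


d*LT = 177.2782 * 21.0283 = 3727.8592
ROP = 3727.8592 + 330.1862 = 4058.0454

4058.0454 units


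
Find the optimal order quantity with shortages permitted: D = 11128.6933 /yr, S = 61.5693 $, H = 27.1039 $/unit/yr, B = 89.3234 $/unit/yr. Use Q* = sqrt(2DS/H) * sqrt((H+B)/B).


sqrt(2DS/H) = 224.8554
sqrt((H+B)/B) = 1.1417
Q* = 224.8554 * 1.1417 = 256.7131

256.7131 units


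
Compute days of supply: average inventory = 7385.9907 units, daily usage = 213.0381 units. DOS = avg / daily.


DOS = 7385.9907 / 213.0381 = 34.6698

34.6698 days


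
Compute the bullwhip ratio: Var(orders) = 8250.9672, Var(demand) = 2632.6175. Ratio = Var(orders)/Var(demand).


BW = 8250.9672 / 2632.6175 = 3.1341

3.1341


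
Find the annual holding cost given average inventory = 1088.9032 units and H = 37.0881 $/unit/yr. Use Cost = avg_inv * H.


Cost = 1088.9032 * 37.0881 = 40385.3508

40385.3508 $/yr


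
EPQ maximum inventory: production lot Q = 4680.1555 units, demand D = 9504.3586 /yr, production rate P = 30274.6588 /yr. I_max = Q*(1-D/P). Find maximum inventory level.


D/P = 0.3139
1 - D/P = 0.6861
I_max = 4680.1555 * 0.6861 = 3210.8780

3210.8780 units


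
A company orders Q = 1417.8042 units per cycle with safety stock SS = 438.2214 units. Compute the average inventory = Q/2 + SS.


Q/2 = 708.9021
Avg = 708.9021 + 438.2214 = 1147.1235

1147.1235 units


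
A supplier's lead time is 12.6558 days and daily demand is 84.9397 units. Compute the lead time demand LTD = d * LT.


LTD = 84.9397 * 12.6558 = 1074.9799

1074.9799 units


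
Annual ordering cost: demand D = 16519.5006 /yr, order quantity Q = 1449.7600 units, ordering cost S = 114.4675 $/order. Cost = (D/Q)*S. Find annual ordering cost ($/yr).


Number of orders = D/Q = 11.3946
Cost = 11.3946 * 114.4675 = 1304.3165

1304.3165 $/yr


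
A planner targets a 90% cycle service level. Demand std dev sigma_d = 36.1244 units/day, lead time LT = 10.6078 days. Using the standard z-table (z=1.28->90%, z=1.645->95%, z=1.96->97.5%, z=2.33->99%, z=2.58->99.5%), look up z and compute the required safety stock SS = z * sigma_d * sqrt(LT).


From the table, SL = 90% corresponds to z = 1.28
sqrt(LT) = sqrt(10.6078) = 3.2570
SS = 1.28 * 36.1244 * 3.2570 = 150.5994

150.5994 units


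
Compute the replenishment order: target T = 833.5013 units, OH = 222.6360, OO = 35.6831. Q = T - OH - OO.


Inventory position = OH + OO = 222.6360 + 35.6831 = 258.3191
Q = 833.5013 - 258.3191 = 575.1822

575.1822 units


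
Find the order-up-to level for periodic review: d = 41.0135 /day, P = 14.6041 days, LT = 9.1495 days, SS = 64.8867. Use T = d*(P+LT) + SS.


P + LT = 23.7536
d*(P+LT) = 41.0135 * 23.7536 = 974.2183
T = 974.2183 + 64.8867 = 1039.1050

1039.1050 units


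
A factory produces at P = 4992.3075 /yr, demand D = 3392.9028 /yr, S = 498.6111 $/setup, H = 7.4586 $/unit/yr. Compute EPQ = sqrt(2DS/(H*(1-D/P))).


1 - D/P = 1 - 0.6796 = 0.3204
H*(1-D/P) = 2.3895
2DS = 3383477.9946
EPQ = sqrt(1415953.5260) = 1189.9385

1189.9385 units


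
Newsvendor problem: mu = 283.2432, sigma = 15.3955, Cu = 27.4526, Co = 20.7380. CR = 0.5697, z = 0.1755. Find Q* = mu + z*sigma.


CR = Cu/(Cu+Co) = 27.4526/(27.4526+20.7380) = 0.5697
z = 0.1755
Q* = 283.2432 + 0.1755 * 15.3955 = 285.9451

285.9451 units


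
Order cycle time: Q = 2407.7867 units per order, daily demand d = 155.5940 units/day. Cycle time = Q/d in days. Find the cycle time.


Cycle = 2407.7867 / 155.5940 = 15.4748

15.4748 days


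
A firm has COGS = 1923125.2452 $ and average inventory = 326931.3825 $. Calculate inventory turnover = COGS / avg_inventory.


Turnover = 1923125.2452 / 326931.3825 = 5.8824

5.8824


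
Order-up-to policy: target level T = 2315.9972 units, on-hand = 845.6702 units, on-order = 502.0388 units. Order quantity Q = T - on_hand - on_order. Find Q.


Inventory position = OH + OO = 845.6702 + 502.0388 = 1347.7090
Q = 2315.9972 - 1347.7090 = 968.2882

968.2882 units


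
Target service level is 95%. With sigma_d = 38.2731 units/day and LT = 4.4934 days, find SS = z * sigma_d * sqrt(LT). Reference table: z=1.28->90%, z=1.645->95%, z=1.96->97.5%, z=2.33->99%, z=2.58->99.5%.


From the table, SL = 95% corresponds to z = 1.645
sqrt(LT) = sqrt(4.4934) = 2.1198
SS = 1.645 * 38.2731 * 2.1198 = 133.4588

133.4588 units


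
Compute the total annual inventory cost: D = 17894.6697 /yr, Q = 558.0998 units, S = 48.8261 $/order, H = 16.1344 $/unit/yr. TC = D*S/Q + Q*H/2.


Ordering cost = D*S/Q = 1565.5389
Holding cost = Q*H/2 = 4502.3027
TC = 1565.5389 + 4502.3027 = 6067.8416

6067.8416 $/yr


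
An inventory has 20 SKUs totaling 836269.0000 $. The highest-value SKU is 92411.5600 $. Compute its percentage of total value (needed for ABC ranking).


Top item = 92411.5600
Total = 836269.0000
Percentage = 92411.5600 / 836269.0000 * 100 = 11.0505

11.0505%


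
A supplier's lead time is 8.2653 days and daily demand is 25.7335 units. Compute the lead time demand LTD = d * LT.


LTD = 25.7335 * 8.2653 = 212.6951

212.6951 units


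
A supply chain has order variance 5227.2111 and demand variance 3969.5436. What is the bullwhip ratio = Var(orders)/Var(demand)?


BW = 5227.2111 / 3969.5436 = 1.3168

1.3168


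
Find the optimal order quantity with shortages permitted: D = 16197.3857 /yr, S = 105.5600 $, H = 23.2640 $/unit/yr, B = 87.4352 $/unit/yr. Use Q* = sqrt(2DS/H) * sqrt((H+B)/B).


sqrt(2DS/H) = 383.3937
sqrt((H+B)/B) = 1.1252
Q* = 383.3937 * 1.1252 = 431.3939

431.3939 units


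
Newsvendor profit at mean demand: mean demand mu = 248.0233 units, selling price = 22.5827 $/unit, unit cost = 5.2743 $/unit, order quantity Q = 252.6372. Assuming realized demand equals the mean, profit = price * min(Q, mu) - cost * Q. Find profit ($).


Sales at mu = min(252.6372, 248.0233) = 248.0233
Revenue = 22.5827 * 248.0233 = 5601.0358
Total cost = 5.2743 * 252.6372 = 1332.4844
Profit = 5601.0358 - 1332.4844 = 4268.5514

4268.5514 $


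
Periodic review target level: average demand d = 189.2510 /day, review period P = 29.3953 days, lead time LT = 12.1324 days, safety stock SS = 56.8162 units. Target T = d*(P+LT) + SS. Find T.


P + LT = 41.5277
d*(P+LT) = 189.2510 * 41.5277 = 7859.1588
T = 7859.1588 + 56.8162 = 7915.9750

7915.9750 units


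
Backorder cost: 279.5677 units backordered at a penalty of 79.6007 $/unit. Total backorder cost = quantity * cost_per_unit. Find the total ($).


Total = 279.5677 * 79.6007 = 22253.7846

22253.7846 $


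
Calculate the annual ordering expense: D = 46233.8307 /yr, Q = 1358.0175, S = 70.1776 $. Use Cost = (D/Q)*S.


Number of orders = D/Q = 34.0451
Cost = 34.0451 * 70.1776 = 2389.2028

2389.2028 $/yr


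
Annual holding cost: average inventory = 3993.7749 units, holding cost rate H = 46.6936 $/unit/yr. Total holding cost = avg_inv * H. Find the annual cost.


Cost = 3993.7749 * 46.6936 = 186483.7277

186483.7277 $/yr


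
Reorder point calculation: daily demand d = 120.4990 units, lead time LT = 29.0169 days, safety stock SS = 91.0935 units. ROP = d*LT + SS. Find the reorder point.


d*LT = 120.4990 * 29.0169 = 3496.5074
ROP = 3496.5074 + 91.0935 = 3587.6009

3587.6009 units


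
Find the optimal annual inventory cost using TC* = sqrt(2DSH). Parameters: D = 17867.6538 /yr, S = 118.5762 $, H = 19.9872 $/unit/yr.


2*D*S*H = 84692901.4514
TC* = sqrt(84692901.4514) = 9202.8746

9202.8746 $/yr


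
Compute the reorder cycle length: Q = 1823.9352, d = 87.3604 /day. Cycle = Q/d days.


Cycle = 1823.9352 / 87.3604 = 20.8783

20.8783 days


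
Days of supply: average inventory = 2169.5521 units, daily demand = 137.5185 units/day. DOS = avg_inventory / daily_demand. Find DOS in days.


DOS = 2169.5521 / 137.5185 = 15.7764

15.7764 days


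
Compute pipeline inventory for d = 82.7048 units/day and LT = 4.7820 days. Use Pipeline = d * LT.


Pipeline = 82.7048 * 4.7820 = 395.4944

395.4944 units


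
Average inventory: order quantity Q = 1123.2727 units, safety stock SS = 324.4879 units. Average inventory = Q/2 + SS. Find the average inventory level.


Q/2 = 561.6363
Avg = 561.6363 + 324.4879 = 886.1243

886.1243 units


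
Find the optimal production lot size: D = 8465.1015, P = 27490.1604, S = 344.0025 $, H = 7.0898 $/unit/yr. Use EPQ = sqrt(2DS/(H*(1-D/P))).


1 - D/P = 1 - 0.3079 = 0.6921
H*(1-D/P) = 4.9066
2DS = 5824032.1575
EPQ = sqrt(1186973.5572) = 1089.4832

1089.4832 units


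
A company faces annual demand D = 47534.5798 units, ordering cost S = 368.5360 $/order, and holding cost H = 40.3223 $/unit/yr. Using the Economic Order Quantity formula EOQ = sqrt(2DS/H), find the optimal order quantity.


2*D*S = 2 * 47534.5798 * 368.5360 = 35036407.8023
2*D*S/H = 868908.9611
EOQ = sqrt(868908.9611) = 932.1529

932.1529 units


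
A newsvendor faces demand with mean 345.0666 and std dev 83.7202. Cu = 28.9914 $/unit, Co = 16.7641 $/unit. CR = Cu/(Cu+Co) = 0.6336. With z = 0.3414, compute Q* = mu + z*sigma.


CR = Cu/(Cu+Co) = 28.9914/(28.9914+16.7641) = 0.6336
z = 0.3414
Q* = 345.0666 + 0.3414 * 83.7202 = 373.6487

373.6487 units


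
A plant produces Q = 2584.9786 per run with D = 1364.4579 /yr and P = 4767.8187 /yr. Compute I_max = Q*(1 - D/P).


D/P = 0.2862
1 - D/P = 0.7138
I_max = 2584.9786 * 0.7138 = 1845.2075

1845.2075 units


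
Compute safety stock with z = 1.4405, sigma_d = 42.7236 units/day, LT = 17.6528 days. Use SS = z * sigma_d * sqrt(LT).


sqrt(LT) = sqrt(17.6528) = 4.2015
SS = 1.4405 * 42.7236 * 4.2015 = 258.5758

258.5758 units


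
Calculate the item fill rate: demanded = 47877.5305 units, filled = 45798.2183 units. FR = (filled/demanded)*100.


FR = 45798.2183 / 47877.5305 * 100 = 95.6570

95.6570%


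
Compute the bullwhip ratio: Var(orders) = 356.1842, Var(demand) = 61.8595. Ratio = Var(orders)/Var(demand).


BW = 356.1842 / 61.8595 = 5.7580

5.7580


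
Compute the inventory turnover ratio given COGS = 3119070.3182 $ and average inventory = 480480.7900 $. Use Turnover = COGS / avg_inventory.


Turnover = 3119070.3182 / 480480.7900 = 6.4916

6.4916


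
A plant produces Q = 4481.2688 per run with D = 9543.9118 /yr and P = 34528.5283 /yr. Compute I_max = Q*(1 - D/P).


D/P = 0.2764
1 - D/P = 0.7236
I_max = 4481.2688 * 0.7236 = 3242.6167

3242.6167 units


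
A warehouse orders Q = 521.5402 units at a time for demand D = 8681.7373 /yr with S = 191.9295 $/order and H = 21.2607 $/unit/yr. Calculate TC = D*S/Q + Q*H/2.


Ordering cost = D*S/Q = 3194.9244
Holding cost = Q*H/2 = 5544.1549
TC = 3194.9244 + 5544.1549 = 8739.0792

8739.0792 $/yr


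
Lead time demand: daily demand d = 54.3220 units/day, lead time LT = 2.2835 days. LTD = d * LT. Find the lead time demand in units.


LTD = 54.3220 * 2.2835 = 124.0443

124.0443 units


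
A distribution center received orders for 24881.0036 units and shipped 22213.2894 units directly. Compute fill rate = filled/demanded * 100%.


FR = 22213.2894 / 24881.0036 * 100 = 89.2781

89.2781%


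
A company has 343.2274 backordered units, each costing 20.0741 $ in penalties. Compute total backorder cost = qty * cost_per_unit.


Total = 343.2274 * 20.0741 = 6889.9812

6889.9812 $


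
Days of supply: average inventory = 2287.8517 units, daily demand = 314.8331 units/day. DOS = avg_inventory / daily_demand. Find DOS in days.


DOS = 2287.8517 / 314.8331 = 7.2669

7.2669 days


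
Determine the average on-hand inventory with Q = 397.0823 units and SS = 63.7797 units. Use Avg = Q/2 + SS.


Q/2 = 198.5411
Avg = 198.5411 + 63.7797 = 262.3209

262.3209 units


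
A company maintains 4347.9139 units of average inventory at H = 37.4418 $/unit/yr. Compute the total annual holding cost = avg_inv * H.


Cost = 4347.9139 * 37.4418 = 162793.7227

162793.7227 $/yr


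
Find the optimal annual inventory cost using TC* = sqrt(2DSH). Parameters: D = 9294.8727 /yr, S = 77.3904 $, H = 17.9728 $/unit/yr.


2*D*S*H = 25856889.2182
TC* = sqrt(25856889.2182) = 5084.9670

5084.9670 $/yr
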